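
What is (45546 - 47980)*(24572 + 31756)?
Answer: -137102352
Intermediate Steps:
(45546 - 47980)*(24572 + 31756) = -2434*56328 = -137102352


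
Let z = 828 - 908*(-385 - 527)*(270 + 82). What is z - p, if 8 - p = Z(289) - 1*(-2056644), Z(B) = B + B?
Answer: 293547834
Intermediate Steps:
Z(B) = 2*B
p = -2057214 (p = 8 - (2*289 - 1*(-2056644)) = 8 - (578 + 2056644) = 8 - 1*2057222 = 8 - 2057222 = -2057214)
z = 291490620 (z = 828 - (-828096)*352 = 828 - 908*(-321024) = 828 + 291489792 = 291490620)
z - p = 291490620 - 1*(-2057214) = 291490620 + 2057214 = 293547834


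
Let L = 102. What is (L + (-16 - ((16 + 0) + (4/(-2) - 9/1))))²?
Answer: 6561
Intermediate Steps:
(L + (-16 - ((16 + 0) + (4/(-2) - 9/1))))² = (102 + (-16 - ((16 + 0) + (4/(-2) - 9/1))))² = (102 + (-16 - (16 + (4*(-½) - 9*1))))² = (102 + (-16 - (16 + (-2 - 9))))² = (102 + (-16 - (16 - 11)))² = (102 + (-16 - 1*5))² = (102 + (-16 - 5))² = (102 - 21)² = 81² = 6561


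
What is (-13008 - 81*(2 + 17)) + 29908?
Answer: 15361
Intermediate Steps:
(-13008 - 81*(2 + 17)) + 29908 = (-13008 - 81*19) + 29908 = (-13008 - 1539) + 29908 = -14547 + 29908 = 15361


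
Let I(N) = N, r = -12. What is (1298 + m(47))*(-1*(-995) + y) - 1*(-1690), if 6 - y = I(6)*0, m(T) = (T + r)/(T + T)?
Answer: 122327907/94 ≈ 1.3014e+6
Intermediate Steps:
m(T) = (-12 + T)/(2*T) (m(T) = (T - 12)/(T + T) = (-12 + T)/((2*T)) = (-12 + T)*(1/(2*T)) = (-12 + T)/(2*T))
y = 6 (y = 6 - 6*0 = 6 - 1*0 = 6 + 0 = 6)
(1298 + m(47))*(-1*(-995) + y) - 1*(-1690) = (1298 + (½)*(-12 + 47)/47)*(-1*(-995) + 6) - 1*(-1690) = (1298 + (½)*(1/47)*35)*(995 + 6) + 1690 = (1298 + 35/94)*1001 + 1690 = (122047/94)*1001 + 1690 = 122169047/94 + 1690 = 122327907/94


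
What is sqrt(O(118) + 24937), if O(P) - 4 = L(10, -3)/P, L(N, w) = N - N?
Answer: 7*sqrt(509) ≈ 157.93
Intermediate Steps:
L(N, w) = 0
O(P) = 4 (O(P) = 4 + 0/P = 4 + 0 = 4)
sqrt(O(118) + 24937) = sqrt(4 + 24937) = sqrt(24941) = 7*sqrt(509)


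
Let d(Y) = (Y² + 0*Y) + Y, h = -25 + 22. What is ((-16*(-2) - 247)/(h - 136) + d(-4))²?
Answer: 3545689/19321 ≈ 183.51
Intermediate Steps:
h = -3
d(Y) = Y + Y² (d(Y) = (Y² + 0) + Y = Y² + Y = Y + Y²)
((-16*(-2) - 247)/(h - 136) + d(-4))² = ((-16*(-2) - 247)/(-3 - 136) - 4*(1 - 4))² = ((32 - 247)/(-139) - 4*(-3))² = (-215*(-1/139) + 12)² = (215/139 + 12)² = (1883/139)² = 3545689/19321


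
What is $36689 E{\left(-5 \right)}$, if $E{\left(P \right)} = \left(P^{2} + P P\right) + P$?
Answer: $1651005$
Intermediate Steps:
$E{\left(P \right)} = P + 2 P^{2}$ ($E{\left(P \right)} = \left(P^{2} + P^{2}\right) + P = 2 P^{2} + P = P + 2 P^{2}$)
$36689 E{\left(-5 \right)} = 36689 \left(- 5 \left(1 + 2 \left(-5\right)\right)\right) = 36689 \left(- 5 \left(1 - 10\right)\right) = 36689 \left(\left(-5\right) \left(-9\right)\right) = 36689 \cdot 45 = 1651005$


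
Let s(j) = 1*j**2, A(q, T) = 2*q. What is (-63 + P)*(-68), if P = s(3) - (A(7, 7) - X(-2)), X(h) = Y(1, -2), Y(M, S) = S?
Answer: 4760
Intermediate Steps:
s(j) = j**2
X(h) = -2
P = -7 (P = 3**2 - (2*7 - 1*(-2)) = 9 - (14 + 2) = 9 - 1*16 = 9 - 16 = -7)
(-63 + P)*(-68) = (-63 - 7)*(-68) = -70*(-68) = 4760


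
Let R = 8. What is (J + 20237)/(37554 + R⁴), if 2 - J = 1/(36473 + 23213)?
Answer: 172569279/355131700 ≈ 0.48593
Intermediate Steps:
J = 119371/59686 (J = 2 - 1/(36473 + 23213) = 2 - 1/59686 = 119371/59686 ≈ 2.0000)
(J + 20237)/(37554 + R⁴) = (119371/59686 + 20237)/(37554 + 8⁴) = 1207984953/(59686*(37554 + 4096)) = (1207984953/59686)/41650 = (1207984953/59686)*(1/41650) = 172569279/355131700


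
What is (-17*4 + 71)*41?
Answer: 123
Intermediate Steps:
(-17*4 + 71)*41 = (-68 + 71)*41 = 3*41 = 123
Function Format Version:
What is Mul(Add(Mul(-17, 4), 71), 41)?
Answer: 123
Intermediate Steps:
Mul(Add(Mul(-17, 4), 71), 41) = Mul(Add(-68, 71), 41) = Mul(3, 41) = 123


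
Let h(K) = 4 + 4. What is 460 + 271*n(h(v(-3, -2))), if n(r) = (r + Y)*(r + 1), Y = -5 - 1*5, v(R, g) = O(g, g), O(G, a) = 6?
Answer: -4418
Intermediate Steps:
v(R, g) = 6
Y = -10 (Y = -5 - 5 = -10)
h(K) = 8
n(r) = (1 + r)*(-10 + r) (n(r) = (r - 10)*(r + 1) = (-10 + r)*(1 + r) = (1 + r)*(-10 + r))
460 + 271*n(h(v(-3, -2))) = 460 + 271*(-10 + 8² - 9*8) = 460 + 271*(-10 + 64 - 72) = 460 + 271*(-18) = 460 - 4878 = -4418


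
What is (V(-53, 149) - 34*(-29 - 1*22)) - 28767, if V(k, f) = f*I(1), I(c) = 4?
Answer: -26437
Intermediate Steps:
V(k, f) = 4*f (V(k, f) = f*4 = 4*f)
(V(-53, 149) - 34*(-29 - 1*22)) - 28767 = (4*149 - 34*(-29 - 1*22)) - 28767 = (596 - 34*(-29 - 22)) - 28767 = (596 - 34*(-51)) - 28767 = (596 + 1734) - 28767 = 2330 - 28767 = -26437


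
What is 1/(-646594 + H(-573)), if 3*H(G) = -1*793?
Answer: -3/1940575 ≈ -1.5459e-6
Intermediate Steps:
H(G) = -793/3 (H(G) = (-1*793)/3 = (1/3)*(-793) = -793/3)
1/(-646594 + H(-573)) = 1/(-646594 - 793/3) = 1/(-1940575/3) = -3/1940575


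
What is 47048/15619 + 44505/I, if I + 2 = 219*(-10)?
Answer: -591994379/34236848 ≈ -17.291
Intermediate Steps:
I = -2192 (I = -2 + 219*(-10) = -2 - 2190 = -2192)
47048/15619 + 44505/I = 47048/15619 + 44505/(-2192) = 47048*(1/15619) + 44505*(-1/2192) = 47048/15619 - 44505/2192 = -591994379/34236848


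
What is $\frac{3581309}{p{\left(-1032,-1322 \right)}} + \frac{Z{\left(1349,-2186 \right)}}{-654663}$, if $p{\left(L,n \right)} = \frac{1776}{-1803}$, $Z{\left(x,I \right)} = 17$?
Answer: $- \frac{1409074846824131}{387560496} \approx -3.6358 \cdot 10^{6}$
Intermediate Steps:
$p{\left(L,n \right)} = - \frac{592}{601}$ ($p{\left(L,n \right)} = 1776 \left(- \frac{1}{1803}\right) = - \frac{592}{601}$)
$\frac{3581309}{p{\left(-1032,-1322 \right)}} + \frac{Z{\left(1349,-2186 \right)}}{-654663} = \frac{3581309}{- \frac{592}{601}} + \frac{17}{-654663} = 3581309 \left(- \frac{601}{592}\right) + 17 \left(- \frac{1}{654663}\right) = - \frac{2152366709}{592} - \frac{17}{654663} = - \frac{1409074846824131}{387560496}$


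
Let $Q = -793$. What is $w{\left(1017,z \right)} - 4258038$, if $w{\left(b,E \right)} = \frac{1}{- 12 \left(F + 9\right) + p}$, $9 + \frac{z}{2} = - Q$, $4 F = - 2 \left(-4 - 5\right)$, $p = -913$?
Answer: $- \frac{4577390851}{1075} \approx -4.258 \cdot 10^{6}$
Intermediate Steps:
$F = \frac{9}{2}$ ($F = \frac{\left(-2\right) \left(-4 - 5\right)}{4} = \frac{\left(-2\right) \left(-9\right)}{4} = \frac{1}{4} \cdot 18 = \frac{9}{2} \approx 4.5$)
$z = 1568$ ($z = -18 + 2 \left(\left(-1\right) \left(-793\right)\right) = -18 + 2 \cdot 793 = -18 + 1586 = 1568$)
$w{\left(b,E \right)} = - \frac{1}{1075}$ ($w{\left(b,E \right)} = \frac{1}{- 12 \left(\frac{9}{2} + 9\right) - 913} = \frac{1}{\left(-12\right) \frac{27}{2} - 913} = \frac{1}{-162 - 913} = \frac{1}{-1075} = - \frac{1}{1075}$)
$w{\left(1017,z \right)} - 4258038 = - \frac{1}{1075} - 4258038 = - \frac{4577390851}{1075}$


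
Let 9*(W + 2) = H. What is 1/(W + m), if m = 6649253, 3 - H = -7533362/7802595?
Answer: 70223355/466932744398252 ≈ 1.5039e-7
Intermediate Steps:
H = 30941147/7802595 (H = 3 - (-7533362)/7802595 = 3 - 1*(-7533362/7802595) = 3 + 7533362/7802595 = 30941147/7802595 ≈ 3.9655)
W = -109505563/70223355 (W = -2 + (⅑)*(30941147/7802595) = -2 + 30941147/70223355 = -109505563/70223355 ≈ -1.5594)
1/(W + m) = 1/(-109505563/70223355 + 6649253) = 1/(466932744398252/70223355) = 70223355/466932744398252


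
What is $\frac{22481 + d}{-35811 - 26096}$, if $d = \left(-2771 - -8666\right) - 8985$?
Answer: $- \frac{19391}{61907} \approx -0.31323$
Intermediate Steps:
$d = -3090$ ($d = \left(-2771 + 8666\right) - 8985 = 5895 - 8985 = -3090$)
$\frac{22481 + d}{-35811 - 26096} = \frac{22481 - 3090}{-35811 - 26096} = \frac{19391}{-61907} = 19391 \left(- \frac{1}{61907}\right) = - \frac{19391}{61907}$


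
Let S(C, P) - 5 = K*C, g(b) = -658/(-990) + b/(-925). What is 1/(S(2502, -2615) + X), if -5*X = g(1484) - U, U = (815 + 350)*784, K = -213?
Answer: -457875/160370174824 ≈ -2.8551e-6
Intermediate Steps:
g(b) = 329/495 - b/925 (g(b) = -658*(-1/990) + b*(-1/925) = 329/495 - b/925)
U = 913360 (U = 1165*784 = 913360)
S(C, P) = 5 - 213*C
X = 83641028051/457875 (X = -((329/495 - 1/925*1484) - 1*913360)/5 = -((329/495 - 1484/925) - 913360)/5 = -(-86051/91575 - 913360)/5 = -⅕*(-83641028051/91575) = 83641028051/457875 ≈ 1.8267e+5)
1/(S(2502, -2615) + X) = 1/((5 - 213*2502) + 83641028051/457875) = 1/((5 - 532926) + 83641028051/457875) = 1/(-532921 + 83641028051/457875) = 1/(-160370174824/457875) = -457875/160370174824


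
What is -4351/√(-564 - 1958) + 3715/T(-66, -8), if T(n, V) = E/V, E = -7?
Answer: 29720/7 + 4351*I*√2522/2522 ≈ 4245.7 + 86.64*I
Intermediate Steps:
T(n, V) = -7/V
-4351/√(-564 - 1958) + 3715/T(-66, -8) = -4351/√(-564 - 1958) + 3715/((-7/(-8))) = -4351*(-I*√2522/2522) + 3715/((-7*(-⅛))) = -4351*(-I*√2522/2522) + 3715/(7/8) = -(-4351)*I*√2522/2522 + 3715*(8/7) = 4351*I*√2522/2522 + 29720/7 = 29720/7 + 4351*I*√2522/2522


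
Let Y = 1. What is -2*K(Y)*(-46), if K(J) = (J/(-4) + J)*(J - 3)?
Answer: -138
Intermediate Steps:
K(J) = 3*J*(-3 + J)/4 (K(J) = (J*(-1/4) + J)*(-3 + J) = (-J/4 + J)*(-3 + J) = (3*J/4)*(-3 + J) = 3*J*(-3 + J)/4)
-2*K(Y)*(-46) = -3*(-3 + 1)/2*(-46) = -3*(-2)/2*(-46) = -2*(-3/2)*(-46) = 3*(-46) = -138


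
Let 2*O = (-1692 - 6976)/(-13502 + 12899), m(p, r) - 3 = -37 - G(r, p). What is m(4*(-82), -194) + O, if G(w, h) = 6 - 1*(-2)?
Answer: -20992/603 ≈ -34.813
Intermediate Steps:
G(w, h) = 8 (G(w, h) = 6 + 2 = 8)
m(p, r) = -42 (m(p, r) = 3 + (-37 - 1*8) = 3 + (-37 - 8) = 3 - 45 = -42)
O = 4334/603 (O = ((-1692 - 6976)/(-13502 + 12899))/2 = (-8668/(-603))/2 = (-8668*(-1/603))/2 = (1/2)*(8668/603) = 4334/603 ≈ 7.1874)
m(4*(-82), -194) + O = -42 + 4334/603 = -20992/603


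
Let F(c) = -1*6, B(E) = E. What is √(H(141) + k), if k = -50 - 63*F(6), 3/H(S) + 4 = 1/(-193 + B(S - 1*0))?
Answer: 2*√3573691/209 ≈ 18.090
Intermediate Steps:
F(c) = -6
H(S) = 3/(-4 + 1/(-193 + S)) (H(S) = 3/(-4 + 1/(-193 + (S - 1*0))) = 3/(-4 + 1/(-193 + (S + 0))) = 3/(-4 + 1/(-193 + S)))
k = 328 (k = -50 - 63*(-6) = -50 + 378 = 328)
√(H(141) + k) = √(3*(193 - 1*141)/(-773 + 4*141) + 328) = √(3*(193 - 141)/(-773 + 564) + 328) = √(3*52/(-209) + 328) = √(3*(-1/209)*52 + 328) = √(-156/209 + 328) = √(68396/209) = 2*√3573691/209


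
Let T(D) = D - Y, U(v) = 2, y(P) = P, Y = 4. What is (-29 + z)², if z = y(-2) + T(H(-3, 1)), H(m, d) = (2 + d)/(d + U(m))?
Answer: 1156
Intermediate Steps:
H(m, d) = 1 (H(m, d) = (2 + d)/(d + 2) = (2 + d)/(2 + d) = 1)
T(D) = -4 + D (T(D) = D - 1*4 = D - 4 = -4 + D)
z = -5 (z = -2 + (-4 + 1) = -2 - 3 = -5)
(-29 + z)² = (-29 - 5)² = (-34)² = 1156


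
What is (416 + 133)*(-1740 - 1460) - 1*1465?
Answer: -1758265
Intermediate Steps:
(416 + 133)*(-1740 - 1460) - 1*1465 = 549*(-3200) - 1465 = -1756800 - 1465 = -1758265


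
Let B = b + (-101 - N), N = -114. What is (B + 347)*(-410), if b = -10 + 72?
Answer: -173020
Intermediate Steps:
b = 62
B = 75 (B = 62 + (-101 - 1*(-114)) = 62 + (-101 + 114) = 62 + 13 = 75)
(B + 347)*(-410) = (75 + 347)*(-410) = 422*(-410) = -173020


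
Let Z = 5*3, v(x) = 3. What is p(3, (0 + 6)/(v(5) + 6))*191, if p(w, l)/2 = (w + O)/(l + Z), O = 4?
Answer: 8022/47 ≈ 170.68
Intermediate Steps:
Z = 15
p(w, l) = 2*(4 + w)/(15 + l) (p(w, l) = 2*((w + 4)/(l + 15)) = 2*((4 + w)/(15 + l)) = 2*(4 + w)/(15 + l))
p(3, (0 + 6)/(v(5) + 6))*191 = (2*(4 + 3)/(15 + (0 + 6)/(3 + 6)))*191 = (2*7/(15 + 6/9))*191 = (2*7/(15 + 6*(⅑)))*191 = (2*7/(15 + ⅔))*191 = (2*7/(47/3))*191 = (2*(3/47)*7)*191 = (42/47)*191 = 8022/47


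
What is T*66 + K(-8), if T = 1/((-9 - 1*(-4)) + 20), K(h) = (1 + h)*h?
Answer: 302/5 ≈ 60.400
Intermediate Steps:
K(h) = h*(1 + h)
T = 1/15 (T = 1/((-9 + 4) + 20) = 1/(-5 + 20) = 1/15 ≈ 0.066667)
T*66 + K(-8) = (1/15)*66 - 8*(1 - 8) = 22/5 - 8*(-7) = 22/5 + 56 = 302/5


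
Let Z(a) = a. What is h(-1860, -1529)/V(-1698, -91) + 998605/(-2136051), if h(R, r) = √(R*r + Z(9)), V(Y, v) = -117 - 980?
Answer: -998605/2136051 - √2843949/1097 ≈ -2.0048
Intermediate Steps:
V(Y, v) = -1097
h(R, r) = √(9 + R*r) (h(R, r) = √(R*r + 9) = √(9 + R*r))
h(-1860, -1529)/V(-1698, -91) + 998605/(-2136051) = √(9 - 1860*(-1529))/(-1097) + 998605/(-2136051) = √(9 + 2843940)*(-1/1097) + 998605*(-1/2136051) = √2843949*(-1/1097) - 998605/2136051 = -√2843949/1097 - 998605/2136051 = -998605/2136051 - √2843949/1097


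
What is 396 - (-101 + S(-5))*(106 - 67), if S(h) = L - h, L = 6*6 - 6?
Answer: 2970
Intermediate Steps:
L = 30 (L = 36 - 6 = 30)
S(h) = 30 - h
396 - (-101 + S(-5))*(106 - 67) = 396 - (-101 + (30 - 1*(-5)))*(106 - 67) = 396 - (-101 + (30 + 5))*39 = 396 - (-101 + 35)*39 = 396 - (-66)*39 = 396 - 1*(-2574) = 396 + 2574 = 2970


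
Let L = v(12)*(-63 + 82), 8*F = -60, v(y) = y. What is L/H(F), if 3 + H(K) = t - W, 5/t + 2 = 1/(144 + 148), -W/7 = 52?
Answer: 132924/209003 ≈ 0.63599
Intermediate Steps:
W = -364 (W = -7*52 = -364)
t = -1460/583 (t = 5/(-2 + 1/(144 + 148)) = 5/(-2 + 1/292) = 5/(-583/292) = 5*(-292/583) = -1460/583 ≈ -2.5043)
F = -15/2 (F = (⅛)*(-60) = -15/2 ≈ -7.5000)
L = 228 (L = 12*(-63 + 82) = 12*19 = 228)
H(K) = 209003/583 (H(K) = -3 + (-1460/583 - 1*(-364)) = -3 + (-1460/583 + 364) = -3 + 210752/583 = 209003/583)
L/H(F) = 228/(209003/583) = 228*(583/209003) = 132924/209003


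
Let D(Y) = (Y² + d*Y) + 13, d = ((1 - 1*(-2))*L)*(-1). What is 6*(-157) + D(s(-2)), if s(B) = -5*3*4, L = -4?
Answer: 1951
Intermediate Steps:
d = 12 (d = ((1 - 1*(-2))*(-4))*(-1) = ((1 + 2)*(-4))*(-1) = (3*(-4))*(-1) = -12*(-1) = 12)
s(B) = -60 (s(B) = -15*4 = -60)
D(Y) = 13 + Y² + 12*Y (D(Y) = (Y² + 12*Y) + 13 = 13 + Y² + 12*Y)
6*(-157) + D(s(-2)) = 6*(-157) + (13 + (-60)² + 12*(-60)) = -942 + (13 + 3600 - 720) = -942 + 2893 = 1951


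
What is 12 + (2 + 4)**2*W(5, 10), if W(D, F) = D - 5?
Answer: 12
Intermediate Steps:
W(D, F) = -5 + D
12 + (2 + 4)**2*W(5, 10) = 12 + (2 + 4)**2*(-5 + 5) = 12 + 6**2*0 = 12 + 36*0 = 12 + 0 = 12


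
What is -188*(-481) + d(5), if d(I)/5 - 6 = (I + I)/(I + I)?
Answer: 90463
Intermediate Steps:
d(I) = 35 (d(I) = 30 + 5*((I + I)/(I + I)) = 30 + 5*((2*I)/((2*I))) = 30 + 5*((2*I)*(1/(2*I))) = 30 + 5*1 = 30 + 5 = 35)
-188*(-481) + d(5) = -188*(-481) + 35 = 90428 + 35 = 90463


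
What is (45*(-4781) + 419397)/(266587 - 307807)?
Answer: -17021/3435 ≈ -4.9552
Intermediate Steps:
(45*(-4781) + 419397)/(266587 - 307807) = (-215145 + 419397)/(-41220) = 204252*(-1/41220) = -17021/3435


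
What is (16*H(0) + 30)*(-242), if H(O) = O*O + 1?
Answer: -11132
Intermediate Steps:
H(O) = 1 + O**2 (H(O) = O**2 + 1 = 1 + O**2)
(16*H(0) + 30)*(-242) = (16*(1 + 0**2) + 30)*(-242) = (16*(1 + 0) + 30)*(-242) = (16*1 + 30)*(-242) = (16 + 30)*(-242) = 46*(-242) = -11132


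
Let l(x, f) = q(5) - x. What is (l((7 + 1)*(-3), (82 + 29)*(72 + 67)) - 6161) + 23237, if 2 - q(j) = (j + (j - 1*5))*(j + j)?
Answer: 17052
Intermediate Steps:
q(j) = 2 - 2*j*(-5 + 2*j) (q(j) = 2 - (j + (j - 1*5))*(j + j) = 2 - (j + (j - 5))*2*j = 2 - (j + (-5 + j))*2*j = 2 - (-5 + 2*j)*2*j = 2 - 2*j*(-5 + 2*j))
l(x, f) = -48 - x (l(x, f) = (2 - 4*5² + 10*5) - x = (2 - 4*25 + 50) - x = (2 - 100 + 50) - x = -48 - x)
(l((7 + 1)*(-3), (82 + 29)*(72 + 67)) - 6161) + 23237 = ((-48 - (7 + 1)*(-3)) - 6161) + 23237 = ((-48 - 8*(-3)) - 6161) + 23237 = ((-48 - 1*(-24)) - 6161) + 23237 = ((-48 + 24) - 6161) + 23237 = (-24 - 6161) + 23237 = -6185 + 23237 = 17052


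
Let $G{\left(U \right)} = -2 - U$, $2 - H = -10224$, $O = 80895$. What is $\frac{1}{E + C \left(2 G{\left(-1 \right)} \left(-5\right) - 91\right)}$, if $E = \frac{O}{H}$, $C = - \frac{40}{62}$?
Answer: $\frac{317006}{19073865} \approx 0.01662$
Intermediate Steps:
$C = - \frac{20}{31}$ ($C = \left(-40\right) \frac{1}{62} = - \frac{20}{31} \approx -0.64516$)
$H = 10226$ ($H = 2 - -10224 = 2 + 10224 = 10226$)
$E = \frac{80895}{10226} \approx 7.9107$
$\frac{1}{E + C \left(2 G{\left(-1 \right)} \left(-5\right) - 91\right)} = \frac{1}{\frac{80895}{10226} - \frac{20 \left(2 \left(-2 - -1\right) \left(-5\right) - 91\right)}{31}} = \frac{1}{\frac{80895}{10226} - \frac{20 \left(2 \left(-2 + 1\right) \left(-5\right) - 91\right)}{31}} = \frac{1}{\frac{80895}{10226} - \frac{20 \left(2 \left(-1\right) \left(-5\right) - 91\right)}{31}} = \frac{1}{\frac{80895}{10226} - \frac{20 \left(\left(-2\right) \left(-5\right) - 91\right)}{31}} = \frac{1}{\frac{80895}{10226} - \frac{20 \left(10 - 91\right)}{31}} = \frac{1}{\frac{80895}{10226} - - \frac{1620}{31}} = \frac{1}{\frac{80895}{10226} + \frac{1620}{31}} = \frac{1}{\frac{19073865}{317006}} = \frac{317006}{19073865}$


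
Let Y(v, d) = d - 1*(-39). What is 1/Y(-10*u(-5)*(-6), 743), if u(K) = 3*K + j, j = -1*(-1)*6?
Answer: 1/782 ≈ 0.0012788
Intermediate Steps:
j = 6 (j = 1*6 = 6)
u(K) = 6 + 3*K (u(K) = 3*K + 6 = 6 + 3*K)
Y(v, d) = 39 + d (Y(v, d) = d + 39 = 39 + d)
1/Y(-10*u(-5)*(-6), 743) = 1/(39 + 743) = 1/782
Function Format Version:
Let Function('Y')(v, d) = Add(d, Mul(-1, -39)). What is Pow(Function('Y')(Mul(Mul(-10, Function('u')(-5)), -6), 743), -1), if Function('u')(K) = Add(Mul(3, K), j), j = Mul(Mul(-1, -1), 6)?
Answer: Rational(1, 782) ≈ 0.0012788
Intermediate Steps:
j = 6 (j = Mul(1, 6) = 6)
Function('u')(K) = Add(6, Mul(3, K)) (Function('u')(K) = Add(Mul(3, K), 6) = Add(6, Mul(3, K)))
Function('Y')(v, d) = Add(39, d) (Function('Y')(v, d) = Add(d, 39) = Add(39, d))
Pow(Function('Y')(Mul(Mul(-10, Function('u')(-5)), -6), 743), -1) = Pow(Add(39, 743), -1) = Pow(782, -1) = Rational(1, 782)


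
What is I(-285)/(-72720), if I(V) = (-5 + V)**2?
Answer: -4205/3636 ≈ -1.1565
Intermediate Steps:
I(-285)/(-72720) = (-5 - 285)**2/(-72720) = (-290)**2*(-1/72720) = 84100*(-1/72720) = -4205/3636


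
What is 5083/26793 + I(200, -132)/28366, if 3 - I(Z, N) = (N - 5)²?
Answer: -13792810/29231163 ≈ -0.47185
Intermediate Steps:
I(Z, N) = 3 - (-5 + N)² (I(Z, N) = 3 - (N - 5)² = 3 - (-5 + N)²)
5083/26793 + I(200, -132)/28366 = 5083/26793 + (3 - (-5 - 132)²)/28366 = 5083*(1/26793) + (3 - 1*(-137)²)*(1/28366) = 391/2061 + (3 - 1*18769)*(1/28366) = 391/2061 + (3 - 18769)*(1/28366) = 391/2061 - 18766*1/28366 = 391/2061 - 9383/14183 = -13792810/29231163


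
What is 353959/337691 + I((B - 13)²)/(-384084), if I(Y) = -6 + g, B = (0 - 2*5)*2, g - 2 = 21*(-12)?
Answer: 34009109363/32425427511 ≈ 1.0488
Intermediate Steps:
g = -250 (g = 2 + 21*(-12) = 2 - 252 = -250)
B = -20 (B = (0 - 10)*2 = -10*2 = -20)
I(Y) = -256 (I(Y) = -6 - 250 = -256)
353959/337691 + I((B - 13)²)/(-384084) = 353959/337691 - 256/(-384084) = 353959*(1/337691) - 256*(-1/384084) = 353959/337691 + 64/96021 = 34009109363/32425427511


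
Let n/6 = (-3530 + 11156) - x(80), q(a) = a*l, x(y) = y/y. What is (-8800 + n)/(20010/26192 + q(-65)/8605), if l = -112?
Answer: 832787081200/36286381 ≈ 22950.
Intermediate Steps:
x(y) = 1
q(a) = -112*a (q(a) = a*(-112) = -112*a)
n = 45750 (n = 6*((-3530 + 11156) - 1*1) = 6*(7626 - 1) = 6*7625 = 45750)
(-8800 + n)/(20010/26192 + q(-65)/8605) = (-8800 + 45750)/(20010/26192 - 112*(-65)/8605) = 36950/(20010*(1/26192) + 7280*(1/8605)) = 36950/(10005/13096 + 1456/1721) = 36950/(36286381/22538216) = 36950*(22538216/36286381) = 832787081200/36286381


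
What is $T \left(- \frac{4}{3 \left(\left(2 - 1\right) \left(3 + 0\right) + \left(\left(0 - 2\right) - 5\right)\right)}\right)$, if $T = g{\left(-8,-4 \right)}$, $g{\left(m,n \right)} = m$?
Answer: $- \frac{8}{3} \approx -2.6667$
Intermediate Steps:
$T = -8$
$T \left(- \frac{4}{3 \left(\left(2 - 1\right) \left(3 + 0\right) + \left(\left(0 - 2\right) - 5\right)\right)}\right) = - 8 \left(- \frac{4}{3 \left(\left(2 - 1\right) \left(3 + 0\right) + \left(\left(0 - 2\right) - 5\right)\right)}\right) = - 8 \left(- \frac{4}{3 \left(1 \cdot 3 - 7\right)}\right) = - 8 \left(- \frac{4}{3 \left(3 - 7\right)}\right) = - 8 \left(- \frac{4}{3 \left(-4\right)}\right) = - 8 \left(- \frac{4}{-12}\right) = - 8 \left(\left(-4\right) \left(- \frac{1}{12}\right)\right) = \left(-8\right) \frac{1}{3} = - \frac{8}{3}$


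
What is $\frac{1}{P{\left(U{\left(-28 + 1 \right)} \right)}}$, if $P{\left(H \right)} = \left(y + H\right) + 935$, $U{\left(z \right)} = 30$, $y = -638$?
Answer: $\frac{1}{327} \approx 0.0030581$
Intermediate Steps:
$P{\left(H \right)} = 297 + H$ ($P{\left(H \right)} = \left(-638 + H\right) + 935 = 297 + H$)
$\frac{1}{P{\left(U{\left(-28 + 1 \right)} \right)}} = \frac{1}{297 + 30} = \frac{1}{327}$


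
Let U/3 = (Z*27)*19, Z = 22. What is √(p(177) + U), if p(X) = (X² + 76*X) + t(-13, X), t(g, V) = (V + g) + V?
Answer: 2*√19745 ≈ 281.03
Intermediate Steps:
t(g, V) = g + 2*V
p(X) = -13 + X² + 78*X (p(X) = (X² + 76*X) + (-13 + 2*X) = -13 + X² + 78*X)
U = 33858 (U = 3*((22*27)*19) = 3*(594*19) = 3*11286 = 33858)
√(p(177) + U) = √((-13 + 177² + 78*177) + 33858) = √((-13 + 31329 + 13806) + 33858) = √(45122 + 33858) = √78980 = 2*√19745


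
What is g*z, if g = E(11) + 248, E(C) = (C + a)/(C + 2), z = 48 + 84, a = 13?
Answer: 428736/13 ≈ 32980.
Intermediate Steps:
z = 132
E(C) = (13 + C)/(2 + C) (E(C) = (C + 13)/(C + 2) = (13 + C)/(2 + C))
g = 3248/13 (g = (13 + 11)/(2 + 11) + 248 = 24/13 + 248 = 3248/13 ≈ 249.85)
g*z = (3248/13)*132 = 428736/13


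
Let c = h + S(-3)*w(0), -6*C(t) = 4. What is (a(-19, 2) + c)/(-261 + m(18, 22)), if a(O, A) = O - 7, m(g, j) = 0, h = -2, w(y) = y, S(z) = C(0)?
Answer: 28/261 ≈ 0.10728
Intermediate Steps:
C(t) = -⅔ (C(t) = -⅙*4 = -⅔)
S(z) = -⅔
c = -2 (c = -2 - ⅔*0 = -2 + 0 = -2)
a(O, A) = -7 + O
(a(-19, 2) + c)/(-261 + m(18, 22)) = ((-7 - 19) - 2)/(-261 + 0) = (-26 - 2)/(-261) = -28*(-1/261) = 28/261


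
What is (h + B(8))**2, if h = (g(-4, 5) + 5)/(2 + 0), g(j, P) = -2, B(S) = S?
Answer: 361/4 ≈ 90.250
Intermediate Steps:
h = 3/2 (h = (-2 + 5)/(2 + 0) = 3/2 ≈ 1.5000)
(h + B(8))**2 = (3/2 + 8)**2 = (19/2)**2 = 361/4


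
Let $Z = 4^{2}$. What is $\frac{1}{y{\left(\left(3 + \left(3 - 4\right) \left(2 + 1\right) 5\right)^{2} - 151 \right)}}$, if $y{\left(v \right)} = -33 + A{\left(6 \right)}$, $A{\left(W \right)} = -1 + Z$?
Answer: $- \frac{1}{18} \approx -0.055556$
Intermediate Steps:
$Z = 16$
$A{\left(W \right)} = 15$ ($A{\left(W \right)} = -1 + 16 = 15$)
$y{\left(v \right)} = -18$ ($y{\left(v \right)} = -33 + 15 = -18$)
$\frac{1}{y{\left(\left(3 + \left(3 - 4\right) \left(2 + 1\right) 5\right)^{2} - 151 \right)}} = \frac{1}{-18} = - \frac{1}{18}$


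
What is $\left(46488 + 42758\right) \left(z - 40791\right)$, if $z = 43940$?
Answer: $281035654$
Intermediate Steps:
$\left(46488 + 42758\right) \left(z - 40791\right) = \left(46488 + 42758\right) \left(43940 - 40791\right) = 89246 \cdot 3149 = 281035654$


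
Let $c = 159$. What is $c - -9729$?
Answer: $9888$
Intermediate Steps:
$c - -9729 = 159 - -9729 = 159 + 9729 = 9888$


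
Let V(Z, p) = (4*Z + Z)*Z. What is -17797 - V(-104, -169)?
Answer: -71877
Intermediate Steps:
V(Z, p) = 5*Z² (V(Z, p) = (5*Z)*Z = 5*Z²)
-17797 - V(-104, -169) = -17797 - 5*(-104)² = -17797 - 5*10816 = -17797 - 1*54080 = -17797 - 54080 = -71877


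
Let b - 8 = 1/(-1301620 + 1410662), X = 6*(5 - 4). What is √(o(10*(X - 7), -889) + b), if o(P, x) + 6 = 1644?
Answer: √19571199788586/109042 ≈ 40.571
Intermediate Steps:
X = 6 (X = 6*1 = 6)
o(P, x) = 1638 (o(P, x) = -6 + 1644 = 1638)
b = 872337/109042 (b = 8 + 1/(-1301620 + 1410662) = 8 + 1/109042 = 872337/109042 ≈ 8.0000)
√(o(10*(X - 7), -889) + b) = √(1638 + 872337/109042) = √(179483133/109042) = √19571199788586/109042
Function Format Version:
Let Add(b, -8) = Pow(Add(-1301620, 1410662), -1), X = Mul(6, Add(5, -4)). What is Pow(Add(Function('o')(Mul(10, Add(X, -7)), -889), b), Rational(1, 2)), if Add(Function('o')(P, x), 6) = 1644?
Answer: Mul(Rational(1, 109042), Pow(19571199788586, Rational(1, 2))) ≈ 40.571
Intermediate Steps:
X = 6 (X = Mul(6, 1) = 6)
Function('o')(P, x) = 1638 (Function('o')(P, x) = Add(-6, 1644) = 1638)
b = Rational(872337, 109042) (b = Add(8, Pow(Add(-1301620, 1410662), -1)) = Add(8, Pow(109042, -1)) = Add(8, Rational(1, 109042)) = Rational(872337, 109042) ≈ 8.0000)
Pow(Add(Function('o')(Mul(10, Add(X, -7)), -889), b), Rational(1, 2)) = Pow(Add(1638, Rational(872337, 109042)), Rational(1, 2)) = Pow(Rational(179483133, 109042), Rational(1, 2)) = Mul(Rational(1, 109042), Pow(19571199788586, Rational(1, 2)))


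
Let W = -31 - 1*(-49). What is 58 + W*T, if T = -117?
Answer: -2048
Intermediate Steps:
W = 18 (W = -31 + 49 = 18)
58 + W*T = 58 + 18*(-117) = 58 - 2106 = -2048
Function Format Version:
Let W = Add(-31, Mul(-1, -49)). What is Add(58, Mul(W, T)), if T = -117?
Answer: -2048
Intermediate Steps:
W = 18 (W = Add(-31, 49) = 18)
Add(58, Mul(W, T)) = Add(58, Mul(18, -117)) = Add(58, -2106) = -2048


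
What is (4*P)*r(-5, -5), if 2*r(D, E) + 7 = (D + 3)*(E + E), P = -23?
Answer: -598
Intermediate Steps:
r(D, E) = -7/2 + E*(3 + D) (r(D, E) = -7/2 + ((D + 3)*(E + E))/2 = -7/2 + ((3 + D)*(2*E))/2 = -7/2 + (2*E*(3 + D))/2 = -7/2 + E*(3 + D))
(4*P)*r(-5, -5) = (4*(-23))*(-7/2 + 3*(-5) - 5*(-5)) = -92*(-7/2 - 15 + 25) = -92*13/2 = -598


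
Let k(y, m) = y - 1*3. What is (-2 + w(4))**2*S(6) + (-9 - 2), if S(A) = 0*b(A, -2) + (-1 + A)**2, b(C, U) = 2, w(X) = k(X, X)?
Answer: 14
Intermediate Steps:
k(y, m) = -3 + y (k(y, m) = y - 3 = -3 + y)
w(X) = -3 + X
S(A) = (-1 + A)**2 (S(A) = 0*2 + (-1 + A)**2 = 0 + (-1 + A)**2 = (-1 + A)**2)
(-2 + w(4))**2*S(6) + (-9 - 2) = (-2 + (-3 + 4))**2*(-1 + 6)**2 + (-9 - 2) = (-2 + 1)**2*5**2 - 11 = (-1)**2*25 - 11 = 1*25 - 11 = 25 - 11 = 14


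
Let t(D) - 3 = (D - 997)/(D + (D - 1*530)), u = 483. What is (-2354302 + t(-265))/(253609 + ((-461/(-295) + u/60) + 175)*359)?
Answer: -147237785002/20005605621 ≈ -7.3598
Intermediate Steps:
t(D) = 3 + (-997 + D)/(-530 + 2*D) (t(D) = 3 + (D - 997)/(D + (D - 1*530)) = 3 + (-997 + D)/(D + (D - 530)) = 3 + (-997 + D)/(D + (-530 + D)) = 3 + (-997 + D)/(-530 + 2*D))
(-2354302 + t(-265))/(253609 + ((-461/(-295) + u/60) + 175)*359) = (-2354302 + (-2587 + 7*(-265))/(2*(-265 - 265)))/(253609 + ((-461/(-295) + 483/60) + 175)*359) = (-2354302 + (½)*(-2587 - 1855)/(-530))/(253609 + ((-461*(-1/295) + 483*(1/60)) + 175)*359) = (-2354302 + (½)*(-1/530)*(-4442))/(253609 + ((461/295 + 161/20) + 175)*359) = (-2354302 + 2221/530)/(253609 + (11343/1180 + 175)*359) = -1247777839/(530*(253609 + (217843/1180)*359)) = -1247777839/(530*(253609 + 78205637/1180)) = -1247777839/(530*377464257/1180) = -1247777839/530*1180/377464257 = -147237785002/20005605621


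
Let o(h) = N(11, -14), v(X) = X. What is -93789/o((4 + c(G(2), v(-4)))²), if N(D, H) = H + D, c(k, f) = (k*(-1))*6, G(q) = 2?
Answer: 31263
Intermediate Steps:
c(k, f) = -6*k (c(k, f) = -k*6 = -6*k)
N(D, H) = D + H
o(h) = -3 (o(h) = 11 - 14 = -3)
-93789/o((4 + c(G(2), v(-4)))²) = -93789/(-3) = -93789*(-⅓) = 31263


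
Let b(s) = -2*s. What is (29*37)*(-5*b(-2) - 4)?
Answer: -25752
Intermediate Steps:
(29*37)*(-5*b(-2) - 4) = (29*37)*(-(-10)*(-2) - 4) = 1073*(-5*4 - 4) = 1073*(-20 - 4) = 1073*(-24) = -25752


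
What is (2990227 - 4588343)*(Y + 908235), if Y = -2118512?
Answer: 1934163038132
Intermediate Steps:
(2990227 - 4588343)*(Y + 908235) = (2990227 - 4588343)*(-2118512 + 908235) = -1598116*(-1210277) = 1934163038132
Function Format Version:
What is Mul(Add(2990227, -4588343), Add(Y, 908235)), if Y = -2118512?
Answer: 1934163038132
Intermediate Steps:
Mul(Add(2990227, -4588343), Add(Y, 908235)) = Mul(Add(2990227, -4588343), Add(-2118512, 908235)) = Mul(-1598116, -1210277) = 1934163038132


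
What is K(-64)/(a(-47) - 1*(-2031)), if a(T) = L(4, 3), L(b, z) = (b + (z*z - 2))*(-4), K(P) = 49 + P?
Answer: -15/1987 ≈ -0.0075491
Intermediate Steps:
L(b, z) = 8 - 4*b - 4*z**2 (L(b, z) = (b + (z**2 - 2))*(-4) = (b + (-2 + z**2))*(-4) = (-2 + b + z**2)*(-4) = 8 - 4*b - 4*z**2)
a(T) = -44 (a(T) = 8 - 4*4 - 4*3**2 = 8 - 16 - 4*9 = 8 - 16 - 36 = -44)
K(-64)/(a(-47) - 1*(-2031)) = (49 - 64)/(-44 - 1*(-2031)) = -15/(-44 + 2031) = -15/1987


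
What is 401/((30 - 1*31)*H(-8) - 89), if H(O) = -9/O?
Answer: -3208/721 ≈ -4.4494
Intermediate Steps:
401/((30 - 1*31)*H(-8) - 89) = 401/((30 - 1*31)*(-9/(-8)) - 89) = 401/((30 - 31)*(-9*(-⅛)) - 89) = 401/(-1*9/8 - 89) = 401/(-9/8 - 89) = 401/(-721/8) = 401*(-8/721) = -3208/721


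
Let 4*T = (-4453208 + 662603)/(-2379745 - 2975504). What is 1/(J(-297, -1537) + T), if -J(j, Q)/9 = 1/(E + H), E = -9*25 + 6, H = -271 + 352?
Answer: 164227636/39771803 ≈ 4.1292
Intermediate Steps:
H = 81
E = -219 (E = -225 + 6 = -219)
J(j, Q) = 3/46 (J(j, Q) = -9/(-219 + 81) = -9/(-138) = -9*(-1/138) = 3/46)
T = 1263535/7140332 (T = ((-4453208 + 662603)/(-2379745 - 2975504))/4 = (-3790605/(-5355249))/4 = (-3790605*(-1/5355249))/4 = (¼)*(1263535/1785083) = 1263535/7140332 ≈ 0.17696)
1/(J(-297, -1537) + T) = 1/(3/46 + 1263535/7140332) = 1/(39771803/164227636) = 164227636/39771803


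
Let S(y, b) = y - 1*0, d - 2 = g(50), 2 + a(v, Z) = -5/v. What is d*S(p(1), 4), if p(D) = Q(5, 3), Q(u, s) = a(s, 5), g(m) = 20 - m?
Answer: 308/3 ≈ 102.67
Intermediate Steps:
a(v, Z) = -2 - 5/v
Q(u, s) = -2 - 5/s
p(D) = -11/3 (p(D) = -2 - 5/3 = -11/3)
d = -28 (d = 2 + (20 - 1*50) = 2 + (20 - 50) = 2 - 30 = -28)
S(y, b) = y (S(y, b) = y + 0 = y)
d*S(p(1), 4) = -28*(-11/3) = 308/3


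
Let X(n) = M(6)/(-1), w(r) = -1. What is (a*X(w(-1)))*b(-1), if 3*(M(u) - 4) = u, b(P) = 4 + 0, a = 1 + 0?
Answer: -24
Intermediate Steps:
a = 1
b(P) = 4
M(u) = 4 + u/3
X(n) = -6 (X(n) = (4 + (1/3)*6)/(-1) = (4 + 2)*(-1) = 6*(-1) = -6)
(a*X(w(-1)))*b(-1) = (1*(-6))*4 = -6*4 = -24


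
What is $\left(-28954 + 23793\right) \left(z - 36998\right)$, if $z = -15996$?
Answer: $273502034$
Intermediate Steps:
$\left(-28954 + 23793\right) \left(z - 36998\right) = \left(-28954 + 23793\right) \left(-15996 - 36998\right) = \left(-5161\right) \left(-52994\right) = 273502034$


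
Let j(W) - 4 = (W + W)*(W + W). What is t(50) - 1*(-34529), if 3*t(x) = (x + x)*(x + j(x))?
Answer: 1108987/3 ≈ 3.6966e+5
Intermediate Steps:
j(W) = 4 + 4*W² (j(W) = 4 + (W + W)*(W + W) = 4 + (2*W)*(2*W) = 4 + 4*W²)
t(x) = 2*x*(4 + x + 4*x²)/3 (t(x) = ((x + x)*(x + (4 + 4*x²)))/3 = ((2*x)*(4 + x + 4*x²))/3 = (2*x*(4 + x + 4*x²))/3 = 2*x*(4 + x + 4*x²)/3)
t(50) - 1*(-34529) = (⅔)*50*(4 + 50 + 4*50²) - 1*(-34529) = (⅔)*50*(4 + 50 + 4*2500) + 34529 = (⅔)*50*(4 + 50 + 10000) + 34529 = (⅔)*50*10054 + 34529 = 1005400/3 + 34529 = 1108987/3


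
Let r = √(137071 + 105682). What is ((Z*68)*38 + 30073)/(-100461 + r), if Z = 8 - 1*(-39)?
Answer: -15221951181/10092169768 - 151521*√242753/10092169768 ≈ -1.5157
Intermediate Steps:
r = √242753 ≈ 492.70
Z = 47 (Z = 8 + 39 = 47)
((Z*68)*38 + 30073)/(-100461 + r) = ((47*68)*38 + 30073)/(-100461 + √242753) = (3196*38 + 30073)/(-100461 + √242753) = (121448 + 30073)/(-100461 + √242753) = 151521/(-100461 + √242753)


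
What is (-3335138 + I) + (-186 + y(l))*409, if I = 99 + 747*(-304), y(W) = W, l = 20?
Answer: -3630021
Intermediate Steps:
I = -226989 (I = 99 - 227088 = -226989)
(-3335138 + I) + (-186 + y(l))*409 = (-3335138 - 226989) + (-186 + 20)*409 = -3562127 - 166*409 = -3562127 - 67894 = -3630021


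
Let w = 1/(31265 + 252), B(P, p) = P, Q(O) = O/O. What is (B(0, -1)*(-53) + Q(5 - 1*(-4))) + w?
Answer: 31518/31517 ≈ 1.0000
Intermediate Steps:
Q(O) = 1
w = 1/31517 ≈ 3.1729e-5
(B(0, -1)*(-53) + Q(5 - 1*(-4))) + w = (0*(-53) + 1) + 1/31517 = (0 + 1) + 1/31517 = 1 + 1/31517 = 31518/31517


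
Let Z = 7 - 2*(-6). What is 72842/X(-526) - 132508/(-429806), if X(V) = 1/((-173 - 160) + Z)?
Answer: -4915344732110/214903 ≈ -2.2872e+7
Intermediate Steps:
Z = 19 (Z = 7 + 12 = 19)
X(V) = -1/314 (X(V) = 1/((-173 - 160) + 19) = 1/(-333 + 19) = 1/(-314) = -1/314)
72842/X(-526) - 132508/(-429806) = 72842/(-1/314) - 132508/(-429806) = 72842*(-314) - 132508*(-1/429806) = -22872388 + 66254/214903 = -4915344732110/214903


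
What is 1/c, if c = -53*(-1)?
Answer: 1/53 ≈ 0.018868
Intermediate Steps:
c = 53
1/c = 1/53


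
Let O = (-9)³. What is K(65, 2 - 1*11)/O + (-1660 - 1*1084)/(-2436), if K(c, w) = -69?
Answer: 8605/7047 ≈ 1.2211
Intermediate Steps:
O = -729
K(65, 2 - 1*11)/O + (-1660 - 1*1084)/(-2436) = -69/(-729) + (-1660 - 1*1084)/(-2436) = -69*(-1/729) + (-1660 - 1084)*(-1/2436) = 23/243 - 2744*(-1/2436) = 23/243 + 98/87 = 8605/7047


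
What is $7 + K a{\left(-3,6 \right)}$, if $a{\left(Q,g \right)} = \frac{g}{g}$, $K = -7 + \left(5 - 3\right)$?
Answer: $2$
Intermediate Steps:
$K = -5$ ($K = -7 + \left(5 - 3\right) = -7 + 2 = -5$)
$a{\left(Q,g \right)} = 1$
$7 + K a{\left(-3,6 \right)} = 7 - 5 = 2$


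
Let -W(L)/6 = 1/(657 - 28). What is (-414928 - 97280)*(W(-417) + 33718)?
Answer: -10863222784128/629 ≈ -1.7271e+10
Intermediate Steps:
W(L) = -6/629 (W(L) = -6/(657 - 28) = -6/629)
(-414928 - 97280)*(W(-417) + 33718) = (-414928 - 97280)*(-6/629 + 33718) = -512208*21208616/629 = -10863222784128/629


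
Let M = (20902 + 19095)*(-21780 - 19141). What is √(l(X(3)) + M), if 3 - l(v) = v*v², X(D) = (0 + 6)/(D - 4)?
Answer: I*√1636717018 ≈ 40456.0*I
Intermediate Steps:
M = -1636717237 (M = 39997*(-40921) = -1636717237)
X(D) = 6/(-4 + D)
l(v) = 3 - v³ (l(v) = 3 - v*v² = 3 - v³)
√(l(X(3)) + M) = √((3 - (6/(-4 + 3))³) - 1636717237) = √((3 - (6/(-1))³) - 1636717237) = √((3 - (6*(-1))³) - 1636717237) = √((3 - 1*(-6)³) - 1636717237) = √((3 - 1*(-216)) - 1636717237) = √((3 + 216) - 1636717237) = √(219 - 1636717237) = √(-1636717018) = I*√1636717018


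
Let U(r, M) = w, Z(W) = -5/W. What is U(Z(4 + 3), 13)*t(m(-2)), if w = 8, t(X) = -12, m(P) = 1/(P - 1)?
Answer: -96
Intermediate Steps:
m(P) = 1/(-1 + P)
U(r, M) = 8
U(Z(4 + 3), 13)*t(m(-2)) = 8*(-12) = -96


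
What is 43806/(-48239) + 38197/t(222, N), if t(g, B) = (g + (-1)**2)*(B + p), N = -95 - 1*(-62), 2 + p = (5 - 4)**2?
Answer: -2174722175/365748098 ≈ -5.9460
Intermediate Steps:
p = -1 (p = -2 + (5 - 4)**2 = -2 + 1**2 = -2 + 1 = -1)
N = -33 (N = -95 + 62 = -33)
t(g, B) = (1 + g)*(-1 + B) (t(g, B) = (g + (-1)**2)*(B - 1) = (g + 1)*(-1 + B) = (1 + g)*(-1 + B))
43806/(-48239) + 38197/t(222, N) = 43806/(-48239) + 38197/(-1 - 33 - 1*222 - 33*222) = 43806*(-1/48239) + 38197/(-1 - 33 - 222 - 7326) = -43806/48239 + 38197/(-7582) = -43806/48239 + 38197*(-1/7582) = -43806/48239 - 38197/7582 = -2174722175/365748098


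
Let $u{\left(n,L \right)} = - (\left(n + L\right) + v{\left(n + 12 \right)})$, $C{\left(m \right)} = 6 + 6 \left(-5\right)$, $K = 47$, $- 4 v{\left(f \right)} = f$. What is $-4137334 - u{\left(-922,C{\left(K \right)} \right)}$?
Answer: $- \frac{8276105}{2} \approx -4.1381 \cdot 10^{6}$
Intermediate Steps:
$v{\left(f \right)} = - \frac{f}{4}$
$C{\left(m \right)} = -24$ ($C{\left(m \right)} = 6 - 30 = -24$)
$u{\left(n,L \right)} = 3 - L - \frac{3 n}{4}$ ($u{\left(n,L \right)} = - (\left(n + L\right) - \frac{n + 12}{4}) = - (\left(L + n\right) - \frac{12 + n}{4}) = - (\left(L + n\right) - \left(3 + \frac{n}{4}\right)) = - (-3 + L + \frac{3 n}{4}) = 3 - L - \frac{3 n}{4}$)
$-4137334 - u{\left(-922,C{\left(K \right)} \right)} = -4137334 - \left(3 - -24 - - \frac{1383}{2}\right) = -4137334 - \left(3 + 24 + \frac{1383}{2}\right) = -4137334 - \frac{1437}{2} = - \frac{8276105}{2}$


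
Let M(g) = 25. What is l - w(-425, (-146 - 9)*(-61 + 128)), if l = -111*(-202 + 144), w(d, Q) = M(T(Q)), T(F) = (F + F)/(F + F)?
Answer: 6413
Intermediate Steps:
T(F) = 1 (T(F) = (2*F)/((2*F)) = (2*F)*(1/(2*F)) = 1)
w(d, Q) = 25
l = 6438 (l = -111*(-58) = 6438)
l - w(-425, (-146 - 9)*(-61 + 128)) = 6438 - 1*25 = 6438 - 25 = 6413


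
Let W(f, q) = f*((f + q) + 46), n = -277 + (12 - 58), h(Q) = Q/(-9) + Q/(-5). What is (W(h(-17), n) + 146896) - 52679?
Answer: 187879399/2025 ≈ 92780.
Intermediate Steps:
h(Q) = -14*Q/45 (h(Q) = Q*(-⅑) + Q*(-⅕) = -Q/9 - Q/5 = -14*Q/45)
n = -323 (n = -277 - 46 = -323)
W(f, q) = f*(46 + f + q)
(W(h(-17), n) + 146896) - 52679 = ((-14/45*(-17))*(46 - 14/45*(-17) - 323) + 146896) - 52679 = (238*(46 + 238/45 - 323)/45 + 146896) - 52679 = ((238/45)*(-12227/45) + 146896) - 52679 = (-2910026/2025 + 146896) - 52679 = 294554374/2025 - 52679 = 187879399/2025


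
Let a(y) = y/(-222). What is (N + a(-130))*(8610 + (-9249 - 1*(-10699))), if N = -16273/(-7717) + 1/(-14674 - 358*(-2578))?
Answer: 224934548933311825/8298721072788 ≈ 27105.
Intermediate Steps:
N = 630619375125/299053011632 (N = -16273*(-1/7717) - 1/2578/(-15032) = 16273/7717 - 1/15032*(-1/2578) = 16273/7717 + 1/38752496 = 630619375125/299053011632 ≈ 2.1087)
a(y) = -y/222 (a(y) = y*(-1/222) = -y/222)
(N + a(-130))*(8610 + (-9249 - 1*(-10699))) = (630619375125/299053011632 - 1/222*(-130))*(8610 + (-9249 - 1*(-10699))) = (630619375125/299053011632 + 65/111)*(8610 + (-9249 + 10699)) = 89437196394955*(8610 + 1450)/33194884291152 = (89437196394955/33194884291152)*10060 = 224934548933311825/8298721072788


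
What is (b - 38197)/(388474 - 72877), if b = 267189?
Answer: 228992/315597 ≈ 0.72558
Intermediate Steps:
(b - 38197)/(388474 - 72877) = (267189 - 38197)/(388474 - 72877) = 228992/315597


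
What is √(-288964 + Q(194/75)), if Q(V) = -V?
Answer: I*√65017482/15 ≈ 537.56*I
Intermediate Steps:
√(-288964 + Q(194/75)) = √(-288964 - 194/75) = √(-21672494/75) = I*√65017482/15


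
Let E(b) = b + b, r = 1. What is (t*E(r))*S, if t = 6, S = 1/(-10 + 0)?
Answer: -6/5 ≈ -1.2000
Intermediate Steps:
S = -⅒ (S = 1/(-10) = -⅒ ≈ -0.10000)
E(b) = 2*b
(t*E(r))*S = (6*(2*1))*(-⅒) = (6*2)*(-⅒) = 12*(-⅒) = -6/5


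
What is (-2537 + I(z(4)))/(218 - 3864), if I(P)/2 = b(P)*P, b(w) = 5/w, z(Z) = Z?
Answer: 2527/3646 ≈ 0.69309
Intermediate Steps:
I(P) = 10 (I(P) = 2*((5/P)*P) = 2*5 = 10)
(-2537 + I(z(4)))/(218 - 3864) = (-2537 + 10)/(218 - 3864) = -2527/(-3646) = -2527*(-1/3646) = 2527/3646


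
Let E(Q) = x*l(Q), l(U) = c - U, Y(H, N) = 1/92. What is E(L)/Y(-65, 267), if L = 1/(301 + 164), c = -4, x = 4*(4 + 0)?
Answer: -2739392/465 ≈ -5891.2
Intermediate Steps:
x = 16 (x = 4*4 = 16)
Y(H, N) = 1/92
L = 1/465 ≈ 0.0021505
l(U) = -4 - U
E(Q) = -64 - 16*Q (E(Q) = 16*(-4 - Q) = -64 - 16*Q)
E(L)/Y(-65, 267) = (-64 - 16*1/465)/(1/92) = (-64 - 16/465)*92 = -29776/465*92 = -2739392/465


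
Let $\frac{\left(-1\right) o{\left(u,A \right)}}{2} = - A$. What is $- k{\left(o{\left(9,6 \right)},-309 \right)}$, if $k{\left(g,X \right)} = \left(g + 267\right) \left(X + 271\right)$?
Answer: $10602$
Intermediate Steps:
$o{\left(u,A \right)} = 2 A$ ($o{\left(u,A \right)} = - 2 \left(- A\right) = 2 A$)
$k{\left(g,X \right)} = \left(267 + g\right) \left(271 + X\right)$
$- k{\left(o{\left(9,6 \right)},-309 \right)} = - (72357 + 267 \left(-309\right) + 271 \cdot 2 \cdot 6 - 309 \cdot 2 \cdot 6) = - (72357 - 82503 + 271 \cdot 12 - 3708) = - (72357 - 82503 + 3252 - 3708) = \left(-1\right) \left(-10602\right) = 10602$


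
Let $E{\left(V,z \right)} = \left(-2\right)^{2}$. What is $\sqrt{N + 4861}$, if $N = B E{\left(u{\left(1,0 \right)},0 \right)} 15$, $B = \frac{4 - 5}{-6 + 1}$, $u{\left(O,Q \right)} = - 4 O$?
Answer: $\sqrt{4873} \approx 69.807$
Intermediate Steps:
$E{\left(V,z \right)} = 4$
$B = \frac{1}{5}$ ($B = - \frac{1}{-5} = \left(-1\right) \left(- \frac{1}{5}\right) = \frac{1}{5} \approx 0.2$)
$N = 12$ ($N = \frac{1}{5} \cdot 4 \cdot 15 = \frac{4}{5} \cdot 15 = 12$)
$\sqrt{N + 4861} = \sqrt{12 + 4861} = \sqrt{4873}$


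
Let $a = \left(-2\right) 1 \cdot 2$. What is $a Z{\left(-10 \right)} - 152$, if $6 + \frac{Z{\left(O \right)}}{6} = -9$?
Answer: $208$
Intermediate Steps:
$a = -4$ ($a = \left(-2\right) 2 = -4$)
$Z{\left(O \right)} = -90$ ($Z{\left(O \right)} = -36 + 6 \left(-9\right) = -36 - 54 = -90$)
$a Z{\left(-10 \right)} - 152 = \left(-4\right) \left(-90\right) - 152 = 360 - 152 = 208$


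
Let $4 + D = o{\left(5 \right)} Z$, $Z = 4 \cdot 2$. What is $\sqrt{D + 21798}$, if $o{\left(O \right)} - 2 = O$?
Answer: $5 \sqrt{874} \approx 147.82$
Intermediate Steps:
$o{\left(O \right)} = 2 + O$
$Z = 8$
$D = 52$ ($D = -4 + \left(2 + 5\right) 8 = -4 + 7 \cdot 8 = -4 + 56 = 52$)
$\sqrt{D + 21798} = \sqrt{52 + 21798} = \sqrt{21850} = 5 \sqrt{874}$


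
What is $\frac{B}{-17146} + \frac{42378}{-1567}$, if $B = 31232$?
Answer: $- \frac{387776866}{13433891} \approx -28.866$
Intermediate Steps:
$\frac{B}{-17146} + \frac{42378}{-1567} = \frac{31232}{-17146} + \frac{42378}{-1567} = 31232 \left(- \frac{1}{17146}\right) + 42378 \left(- \frac{1}{1567}\right) = - \frac{15616}{8573} - \frac{42378}{1567} = - \frac{387776866}{13433891}$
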